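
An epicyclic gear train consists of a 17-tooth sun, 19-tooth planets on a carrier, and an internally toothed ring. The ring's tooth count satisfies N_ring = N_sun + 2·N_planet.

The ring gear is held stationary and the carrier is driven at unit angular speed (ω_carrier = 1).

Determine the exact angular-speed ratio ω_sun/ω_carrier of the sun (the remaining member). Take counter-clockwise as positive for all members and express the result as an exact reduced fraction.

N_ring = 17 + 2·19 = 55
17(ω_s−ω_c) = −55(ω_r−ω_c),  ω_r=0, ω_c=1
ω_s = 1 − (55/17)(0−1) = 72/17
ω_s/ω_c = 72/17

72/17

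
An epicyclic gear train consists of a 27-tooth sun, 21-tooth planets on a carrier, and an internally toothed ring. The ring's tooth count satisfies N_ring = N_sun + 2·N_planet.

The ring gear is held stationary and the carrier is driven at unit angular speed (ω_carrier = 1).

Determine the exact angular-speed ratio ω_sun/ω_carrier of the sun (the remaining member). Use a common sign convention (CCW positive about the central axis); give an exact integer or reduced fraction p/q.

32/9

N_ring = 27 + 2·21 = 69
27(ω_s−ω_c) = −69(ω_r−ω_c),  ω_r=0, ω_c=1
ω_s = 1 − (69/27)(0−1) = 32/9
ω_s/ω_c = 32/9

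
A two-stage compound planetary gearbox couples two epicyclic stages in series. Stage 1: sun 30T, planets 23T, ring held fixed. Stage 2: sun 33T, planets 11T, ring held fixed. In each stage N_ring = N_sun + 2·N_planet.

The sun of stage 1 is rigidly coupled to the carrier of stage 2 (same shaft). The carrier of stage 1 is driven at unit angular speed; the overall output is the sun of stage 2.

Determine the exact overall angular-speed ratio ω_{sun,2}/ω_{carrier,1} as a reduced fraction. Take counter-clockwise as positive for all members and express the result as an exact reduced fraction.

Stage 1: N_ring = 30 + 2·23 = 76
Stage 1: 30(ω_s−ω_c) = −76(ω_r−ω_c),  ω_r=0, ω_c=1
Stage 1: ω_s = 1 − (76/30)(0−1) = 53/15
  ⇒ ω_s¹/ω_c¹ = 53/15
Stage 2: N_ring = 33 + 2·11 = 55
Stage 2: 33(ω_s−ω_c) = −55(ω_r−ω_c),  ω_r=0, ω_c=1
Stage 2: ω_s = 1 − (55/33)(0−1) = 8/3
  ⇒ ω_s²/ω_c² = 8/3
Coupling ω_c² = ω_s¹ ⇒ overall = 53/15 × 8/3 = 424/45

424/45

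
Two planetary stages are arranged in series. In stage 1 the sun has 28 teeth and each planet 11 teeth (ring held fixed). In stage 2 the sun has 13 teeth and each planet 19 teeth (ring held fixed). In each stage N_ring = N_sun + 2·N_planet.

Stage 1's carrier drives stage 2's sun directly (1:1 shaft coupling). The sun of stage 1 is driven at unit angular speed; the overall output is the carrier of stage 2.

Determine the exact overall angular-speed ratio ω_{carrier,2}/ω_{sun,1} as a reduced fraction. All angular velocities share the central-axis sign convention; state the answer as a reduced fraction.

Stage 1: N_ring = 28 + 2·11 = 50
Stage 1: 28(ω_s−ω_c) = −50(ω_r−ω_c),  ω_r=0, ω_s=1
Stage 1: 28(1−ω_c) = −50(0−ω_c)  ⇒  78ω_c = 28  ⇒  ω_c = 14/39
  ⇒ ω_c¹/ω_s¹ = 14/39
Stage 2: N_ring = 13 + 2·19 = 51
Stage 2: 13(ω_s−ω_c) = −51(ω_r−ω_c),  ω_r=0, ω_s=1
Stage 2: 13(1−ω_c) = −51(0−ω_c)  ⇒  64ω_c = 13  ⇒  ω_c = 13/64
  ⇒ ω_c²/ω_s² = 13/64
Coupling ω_s² = ω_c¹ ⇒ overall = 14/39 × 13/64 = 7/96

7/96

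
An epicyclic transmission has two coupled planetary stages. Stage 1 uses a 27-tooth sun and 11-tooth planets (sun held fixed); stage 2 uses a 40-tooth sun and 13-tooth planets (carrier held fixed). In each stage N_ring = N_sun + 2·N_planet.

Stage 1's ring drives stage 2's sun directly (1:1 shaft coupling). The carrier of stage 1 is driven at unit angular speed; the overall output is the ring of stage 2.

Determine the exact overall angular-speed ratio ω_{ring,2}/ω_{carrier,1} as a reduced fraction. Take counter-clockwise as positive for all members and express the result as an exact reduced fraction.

Stage 1: N_ring = 27 + 2·11 = 49
Stage 1: 27(ω_s−ω_c) = −49(ω_r−ω_c),  ω_s=0, ω_c=1
Stage 1: ω_r = 1 − (27/49)(0−1) = 76/49
  ⇒ ω_r¹/ω_c¹ = 76/49
Stage 2: N_ring = 40 + 2·13 = 66
Stage 2: 40(ω_s−ω_c) = −66(ω_r−ω_c),  ω_c=0, ω_s=1
Stage 2: ω_r = 0 − (40/66)(1−0) = -20/33
  ⇒ ω_r²/ω_s² = -20/33
Coupling ω_s² = ω_r¹ ⇒ overall = 76/49 × -20/33 = -1520/1617

-1520/1617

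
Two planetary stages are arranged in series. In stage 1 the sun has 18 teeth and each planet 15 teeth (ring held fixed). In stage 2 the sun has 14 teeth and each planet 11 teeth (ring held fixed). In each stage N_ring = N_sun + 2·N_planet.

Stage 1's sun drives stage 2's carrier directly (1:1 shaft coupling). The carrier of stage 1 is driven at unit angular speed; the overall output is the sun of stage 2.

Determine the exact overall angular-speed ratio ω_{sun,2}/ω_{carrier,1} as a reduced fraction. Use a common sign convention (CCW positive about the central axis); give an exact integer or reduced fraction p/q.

Stage 1: N_ring = 18 + 2·15 = 48
Stage 1: 18(ω_s−ω_c) = −48(ω_r−ω_c),  ω_r=0, ω_c=1
Stage 1: ω_s = 1 − (48/18)(0−1) = 11/3
  ⇒ ω_s¹/ω_c¹ = 11/3
Stage 2: N_ring = 14 + 2·11 = 36
Stage 2: 14(ω_s−ω_c) = −36(ω_r−ω_c),  ω_r=0, ω_c=1
Stage 2: ω_s = 1 − (36/14)(0−1) = 25/7
  ⇒ ω_s²/ω_c² = 25/7
Coupling ω_c² = ω_s¹ ⇒ overall = 11/3 × 25/7 = 275/21

275/21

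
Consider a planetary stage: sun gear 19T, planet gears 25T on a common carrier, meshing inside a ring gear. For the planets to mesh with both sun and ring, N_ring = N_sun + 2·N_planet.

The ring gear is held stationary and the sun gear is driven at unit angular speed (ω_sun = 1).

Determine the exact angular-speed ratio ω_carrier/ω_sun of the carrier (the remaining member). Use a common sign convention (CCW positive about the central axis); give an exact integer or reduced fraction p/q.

N_ring = 19 + 2·25 = 69
19(ω_s−ω_c) = −69(ω_r−ω_c),  ω_r=0, ω_s=1
19(1−ω_c) = −69(0−ω_c)  ⇒  88ω_c = 19  ⇒  ω_c = 19/88
ω_c/ω_s = 19/88

19/88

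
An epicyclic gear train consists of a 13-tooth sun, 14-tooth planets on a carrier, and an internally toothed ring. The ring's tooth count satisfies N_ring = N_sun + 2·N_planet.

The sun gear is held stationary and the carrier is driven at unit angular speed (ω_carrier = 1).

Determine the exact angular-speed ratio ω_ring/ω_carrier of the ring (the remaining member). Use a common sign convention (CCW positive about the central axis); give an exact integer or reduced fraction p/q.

54/41

N_ring = 13 + 2·14 = 41
13(ω_s−ω_c) = −41(ω_r−ω_c),  ω_s=0, ω_c=1
ω_r = 1 − (13/41)(0−1) = 54/41
ω_r/ω_c = 54/41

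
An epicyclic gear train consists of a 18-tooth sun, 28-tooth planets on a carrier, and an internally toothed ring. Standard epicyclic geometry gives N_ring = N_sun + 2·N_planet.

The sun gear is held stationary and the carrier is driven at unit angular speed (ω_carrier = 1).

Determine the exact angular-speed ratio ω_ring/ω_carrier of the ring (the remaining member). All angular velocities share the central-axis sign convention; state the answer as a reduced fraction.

N_ring = 18 + 2·28 = 74
18(ω_s−ω_c) = −74(ω_r−ω_c),  ω_s=0, ω_c=1
ω_r = 1 − (18/74)(0−1) = 46/37
ω_r/ω_c = 46/37

46/37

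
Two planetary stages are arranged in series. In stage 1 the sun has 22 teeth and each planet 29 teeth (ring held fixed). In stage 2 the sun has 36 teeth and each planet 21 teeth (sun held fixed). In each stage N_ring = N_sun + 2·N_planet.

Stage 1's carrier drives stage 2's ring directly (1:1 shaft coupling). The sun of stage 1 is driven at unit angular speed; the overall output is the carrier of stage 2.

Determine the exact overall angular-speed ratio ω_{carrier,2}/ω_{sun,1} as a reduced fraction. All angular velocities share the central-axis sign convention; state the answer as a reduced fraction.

Stage 1: N_ring = 22 + 2·29 = 80
Stage 1: 22(ω_s−ω_c) = −80(ω_r−ω_c),  ω_r=0, ω_s=1
Stage 1: 22(1−ω_c) = −80(0−ω_c)  ⇒  102ω_c = 22  ⇒  ω_c = 11/51
  ⇒ ω_c¹/ω_s¹ = 11/51
Stage 2: N_ring = 36 + 2·21 = 78
Stage 2: 36(ω_s−ω_c) = −78(ω_r−ω_c),  ω_s=0, ω_r=1
Stage 2: 36(0−ω_c) = −78(1−ω_c)  ⇒  114ω_c = 78  ⇒  ω_c = 13/19
  ⇒ ω_c²/ω_r² = 13/19
Coupling ω_r² = ω_c¹ ⇒ overall = 11/51 × 13/19 = 143/969

143/969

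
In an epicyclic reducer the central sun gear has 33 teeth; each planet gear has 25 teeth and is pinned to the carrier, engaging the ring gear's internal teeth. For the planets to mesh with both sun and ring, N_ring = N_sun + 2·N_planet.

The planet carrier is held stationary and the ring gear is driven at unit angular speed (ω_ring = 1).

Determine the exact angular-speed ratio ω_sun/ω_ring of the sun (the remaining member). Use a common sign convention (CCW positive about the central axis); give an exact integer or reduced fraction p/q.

N_ring = 33 + 2·25 = 83
33(ω_s−ω_c) = −83(ω_r−ω_c),  ω_c=0, ω_r=1
ω_s = 0 − (83/33)(1−0) = -83/33
ω_s/ω_r = -83/33

-83/33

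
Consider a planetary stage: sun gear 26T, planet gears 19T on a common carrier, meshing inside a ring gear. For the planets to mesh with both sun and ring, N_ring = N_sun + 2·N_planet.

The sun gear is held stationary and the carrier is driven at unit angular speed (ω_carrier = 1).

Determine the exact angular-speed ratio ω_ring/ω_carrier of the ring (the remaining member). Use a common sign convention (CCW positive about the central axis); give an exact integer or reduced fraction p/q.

N_ring = 26 + 2·19 = 64
26(ω_s−ω_c) = −64(ω_r−ω_c),  ω_s=0, ω_c=1
ω_r = 1 − (26/64)(0−1) = 45/32
ω_r/ω_c = 45/32

45/32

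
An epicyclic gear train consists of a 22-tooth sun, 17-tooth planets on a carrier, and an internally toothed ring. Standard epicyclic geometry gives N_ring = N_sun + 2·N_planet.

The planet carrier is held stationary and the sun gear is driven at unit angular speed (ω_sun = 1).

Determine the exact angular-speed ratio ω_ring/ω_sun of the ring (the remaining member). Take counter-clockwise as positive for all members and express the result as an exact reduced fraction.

N_ring = 22 + 2·17 = 56
22(ω_s−ω_c) = −56(ω_r−ω_c),  ω_c=0, ω_s=1
ω_r = 0 − (22/56)(1−0) = -11/28
ω_r/ω_s = -11/28

-11/28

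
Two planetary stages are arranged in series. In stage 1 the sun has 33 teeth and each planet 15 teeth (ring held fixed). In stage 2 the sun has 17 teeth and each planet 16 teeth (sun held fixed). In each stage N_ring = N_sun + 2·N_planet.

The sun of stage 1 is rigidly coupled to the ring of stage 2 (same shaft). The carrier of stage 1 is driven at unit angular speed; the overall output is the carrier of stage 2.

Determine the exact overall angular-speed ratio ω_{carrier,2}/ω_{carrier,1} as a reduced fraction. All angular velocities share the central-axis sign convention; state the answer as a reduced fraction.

Stage 1: N_ring = 33 + 2·15 = 63
Stage 1: 33(ω_s−ω_c) = −63(ω_r−ω_c),  ω_r=0, ω_c=1
Stage 1: ω_s = 1 − (63/33)(0−1) = 32/11
  ⇒ ω_s¹/ω_c¹ = 32/11
Stage 2: N_ring = 17 + 2·16 = 49
Stage 2: 17(ω_s−ω_c) = −49(ω_r−ω_c),  ω_s=0, ω_r=1
Stage 2: 17(0−ω_c) = −49(1−ω_c)  ⇒  66ω_c = 49  ⇒  ω_c = 49/66
  ⇒ ω_c²/ω_r² = 49/66
Coupling ω_r² = ω_s¹ ⇒ overall = 32/11 × 49/66 = 784/363

784/363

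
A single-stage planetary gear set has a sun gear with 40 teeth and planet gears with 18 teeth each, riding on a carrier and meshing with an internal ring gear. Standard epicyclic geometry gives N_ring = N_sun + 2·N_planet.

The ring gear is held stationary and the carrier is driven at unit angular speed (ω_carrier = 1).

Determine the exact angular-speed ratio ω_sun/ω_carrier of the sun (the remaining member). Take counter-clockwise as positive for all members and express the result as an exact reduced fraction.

29/10

N_ring = 40 + 2·18 = 76
40(ω_s−ω_c) = −76(ω_r−ω_c),  ω_r=0, ω_c=1
ω_s = 1 − (76/40)(0−1) = 29/10
ω_s/ω_c = 29/10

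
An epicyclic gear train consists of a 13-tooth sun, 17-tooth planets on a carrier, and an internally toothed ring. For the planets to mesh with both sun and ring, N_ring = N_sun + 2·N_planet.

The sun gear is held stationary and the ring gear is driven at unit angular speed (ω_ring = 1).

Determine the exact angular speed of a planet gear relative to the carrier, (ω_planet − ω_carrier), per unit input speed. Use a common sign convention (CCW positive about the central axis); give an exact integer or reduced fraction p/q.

611/1020

N_ring = 13 + 2·17 = 47
13(ω_s−ω_c) = −47(ω_r−ω_c),  ω_s=0, ω_r=1
13(0−ω_c) = −47(1−ω_c)  ⇒  60ω_c = 47  ⇒  ω_c = 47/60
sun–planet: 13·(0−47/60) = −17·(ω_p−ω_c)  ⇒  ω_p−ω_c = −(13/17)·(-47/60) = 611/1020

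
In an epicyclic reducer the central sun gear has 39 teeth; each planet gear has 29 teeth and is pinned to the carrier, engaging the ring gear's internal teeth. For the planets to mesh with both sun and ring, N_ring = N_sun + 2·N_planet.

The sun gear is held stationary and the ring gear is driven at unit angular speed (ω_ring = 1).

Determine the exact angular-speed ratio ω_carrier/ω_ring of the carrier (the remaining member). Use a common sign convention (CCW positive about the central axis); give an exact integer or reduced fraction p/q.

97/136

N_ring = 39 + 2·29 = 97
39(ω_s−ω_c) = −97(ω_r−ω_c),  ω_s=0, ω_r=1
39(0−ω_c) = −97(1−ω_c)  ⇒  136ω_c = 97  ⇒  ω_c = 97/136
ω_c/ω_r = 97/136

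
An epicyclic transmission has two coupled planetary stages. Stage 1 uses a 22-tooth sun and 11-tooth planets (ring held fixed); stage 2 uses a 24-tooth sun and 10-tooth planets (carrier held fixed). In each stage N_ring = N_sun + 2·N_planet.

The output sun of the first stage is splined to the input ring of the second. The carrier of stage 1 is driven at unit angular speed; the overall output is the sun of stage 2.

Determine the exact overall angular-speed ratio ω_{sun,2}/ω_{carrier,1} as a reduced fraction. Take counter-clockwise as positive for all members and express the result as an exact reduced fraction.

Stage 1: N_ring = 22 + 2·11 = 44
Stage 1: 22(ω_s−ω_c) = −44(ω_r−ω_c),  ω_r=0, ω_c=1
Stage 1: ω_s = 1 − (44/22)(0−1) = 3
  ⇒ ω_s¹/ω_c¹ = 3
Stage 2: N_ring = 24 + 2·10 = 44
Stage 2: 24(ω_s−ω_c) = −44(ω_r−ω_c),  ω_c=0, ω_r=1
Stage 2: ω_s = 0 − (44/24)(1−0) = -11/6
  ⇒ ω_s²/ω_r² = -11/6
Coupling ω_r² = ω_s¹ ⇒ overall = 3 × -11/6 = -11/2

-11/2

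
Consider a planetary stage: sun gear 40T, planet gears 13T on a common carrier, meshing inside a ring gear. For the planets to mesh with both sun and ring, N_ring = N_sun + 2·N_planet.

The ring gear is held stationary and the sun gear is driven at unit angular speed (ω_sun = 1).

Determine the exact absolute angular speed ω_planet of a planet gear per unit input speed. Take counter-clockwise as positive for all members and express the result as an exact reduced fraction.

-20/13

N_ring = 40 + 2·13 = 66
40(ω_s−ω_c) = −66(ω_r−ω_c),  ω_r=0, ω_s=1
40(1−ω_c) = −66(0−ω_c)  ⇒  106ω_c = 40  ⇒  ω_c = 20/53
sun–planet: 40·(1−20/53) = −13·(ω_p−ω_c)  ⇒  ω_p−ω_c = −(40/13)·(33/53) = -1320/689
ω_p = 20/53 − 1320/689 = -20/13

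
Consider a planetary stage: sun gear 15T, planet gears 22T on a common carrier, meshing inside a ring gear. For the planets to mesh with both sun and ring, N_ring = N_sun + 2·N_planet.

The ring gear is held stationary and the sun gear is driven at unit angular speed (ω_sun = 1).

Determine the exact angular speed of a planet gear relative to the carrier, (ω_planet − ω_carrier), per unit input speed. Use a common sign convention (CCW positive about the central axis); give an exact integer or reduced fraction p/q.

-885/1628

N_ring = 15 + 2·22 = 59
15(ω_s−ω_c) = −59(ω_r−ω_c),  ω_r=0, ω_s=1
15(1−ω_c) = −59(0−ω_c)  ⇒  74ω_c = 15  ⇒  ω_c = 15/74
sun–planet: 15·(1−15/74) = −22·(ω_p−ω_c)  ⇒  ω_p−ω_c = −(15/22)·(59/74) = -885/1628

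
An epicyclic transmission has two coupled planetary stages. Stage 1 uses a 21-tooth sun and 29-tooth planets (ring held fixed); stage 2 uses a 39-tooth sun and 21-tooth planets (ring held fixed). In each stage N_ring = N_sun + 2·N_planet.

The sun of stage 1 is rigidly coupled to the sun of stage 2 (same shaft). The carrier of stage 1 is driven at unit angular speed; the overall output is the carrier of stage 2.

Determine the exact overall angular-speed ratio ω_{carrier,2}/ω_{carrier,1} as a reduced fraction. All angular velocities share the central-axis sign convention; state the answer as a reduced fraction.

Stage 1: N_ring = 21 + 2·29 = 79
Stage 1: 21(ω_s−ω_c) = −79(ω_r−ω_c),  ω_r=0, ω_c=1
Stage 1: ω_s = 1 − (79/21)(0−1) = 100/21
  ⇒ ω_s¹/ω_c¹ = 100/21
Stage 2: N_ring = 39 + 2·21 = 81
Stage 2: 39(ω_s−ω_c) = −81(ω_r−ω_c),  ω_r=0, ω_s=1
Stage 2: 39(1−ω_c) = −81(0−ω_c)  ⇒  120ω_c = 39  ⇒  ω_c = 13/40
  ⇒ ω_c²/ω_s² = 13/40
Coupling ω_s² = ω_s¹ ⇒ overall = 100/21 × 13/40 = 65/42

65/42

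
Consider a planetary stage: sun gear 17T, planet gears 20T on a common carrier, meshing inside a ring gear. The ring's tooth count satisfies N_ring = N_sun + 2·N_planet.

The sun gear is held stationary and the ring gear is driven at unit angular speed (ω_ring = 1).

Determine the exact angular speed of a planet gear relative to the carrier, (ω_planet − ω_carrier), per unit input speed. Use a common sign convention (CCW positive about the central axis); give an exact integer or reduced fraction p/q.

N_ring = 17 + 2·20 = 57
17(ω_s−ω_c) = −57(ω_r−ω_c),  ω_s=0, ω_r=1
17(0−ω_c) = −57(1−ω_c)  ⇒  74ω_c = 57  ⇒  ω_c = 57/74
sun–planet: 17·(0−57/74) = −20·(ω_p−ω_c)  ⇒  ω_p−ω_c = −(17/20)·(-57/74) = 969/1480

969/1480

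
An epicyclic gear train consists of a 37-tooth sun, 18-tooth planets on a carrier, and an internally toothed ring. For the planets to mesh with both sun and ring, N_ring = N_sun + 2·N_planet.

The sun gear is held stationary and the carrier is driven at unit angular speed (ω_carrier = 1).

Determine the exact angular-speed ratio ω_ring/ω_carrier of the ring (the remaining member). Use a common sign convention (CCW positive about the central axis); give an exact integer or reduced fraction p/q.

110/73

N_ring = 37 + 2·18 = 73
37(ω_s−ω_c) = −73(ω_r−ω_c),  ω_s=0, ω_c=1
ω_r = 1 − (37/73)(0−1) = 110/73
ω_r/ω_c = 110/73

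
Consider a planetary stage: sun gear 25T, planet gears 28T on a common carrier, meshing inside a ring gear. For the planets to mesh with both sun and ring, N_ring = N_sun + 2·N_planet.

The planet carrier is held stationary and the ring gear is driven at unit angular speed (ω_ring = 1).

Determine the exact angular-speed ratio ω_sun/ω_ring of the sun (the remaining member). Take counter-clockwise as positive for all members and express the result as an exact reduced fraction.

N_ring = 25 + 2·28 = 81
25(ω_s−ω_c) = −81(ω_r−ω_c),  ω_c=0, ω_r=1
ω_s = 0 − (81/25)(1−0) = -81/25
ω_s/ω_r = -81/25

-81/25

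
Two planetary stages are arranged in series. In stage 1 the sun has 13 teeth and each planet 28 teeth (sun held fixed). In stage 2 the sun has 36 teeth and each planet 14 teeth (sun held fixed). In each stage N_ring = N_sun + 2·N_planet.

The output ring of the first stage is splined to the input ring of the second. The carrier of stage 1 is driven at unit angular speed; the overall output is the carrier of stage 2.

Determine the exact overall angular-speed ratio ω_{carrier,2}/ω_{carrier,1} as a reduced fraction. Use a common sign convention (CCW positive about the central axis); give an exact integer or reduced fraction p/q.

1312/1725

Stage 1: N_ring = 13 + 2·28 = 69
Stage 1: 13(ω_s−ω_c) = −69(ω_r−ω_c),  ω_s=0, ω_c=1
Stage 1: ω_r = 1 − (13/69)(0−1) = 82/69
  ⇒ ω_r¹/ω_c¹ = 82/69
Stage 2: N_ring = 36 + 2·14 = 64
Stage 2: 36(ω_s−ω_c) = −64(ω_r−ω_c),  ω_s=0, ω_r=1
Stage 2: 36(0−ω_c) = −64(1−ω_c)  ⇒  100ω_c = 64  ⇒  ω_c = 16/25
  ⇒ ω_c²/ω_r² = 16/25
Coupling ω_r² = ω_r¹ ⇒ overall = 82/69 × 16/25 = 1312/1725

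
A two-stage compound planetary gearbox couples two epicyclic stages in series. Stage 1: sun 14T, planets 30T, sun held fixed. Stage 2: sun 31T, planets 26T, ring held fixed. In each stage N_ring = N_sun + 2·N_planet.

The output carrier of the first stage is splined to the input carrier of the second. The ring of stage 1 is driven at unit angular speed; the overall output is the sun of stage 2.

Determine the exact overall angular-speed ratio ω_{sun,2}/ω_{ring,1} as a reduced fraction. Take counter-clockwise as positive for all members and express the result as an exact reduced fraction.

Stage 1: N_ring = 14 + 2·30 = 74
Stage 1: 14(ω_s−ω_c) = −74(ω_r−ω_c),  ω_s=0, ω_r=1
Stage 1: 14(0−ω_c) = −74(1−ω_c)  ⇒  88ω_c = 74  ⇒  ω_c = 37/44
  ⇒ ω_c¹/ω_r¹ = 37/44
Stage 2: N_ring = 31 + 2·26 = 83
Stage 2: 31(ω_s−ω_c) = −83(ω_r−ω_c),  ω_r=0, ω_c=1
Stage 2: ω_s = 1 − (83/31)(0−1) = 114/31
  ⇒ ω_s²/ω_c² = 114/31
Coupling ω_c² = ω_c¹ ⇒ overall = 37/44 × 114/31 = 2109/682

2109/682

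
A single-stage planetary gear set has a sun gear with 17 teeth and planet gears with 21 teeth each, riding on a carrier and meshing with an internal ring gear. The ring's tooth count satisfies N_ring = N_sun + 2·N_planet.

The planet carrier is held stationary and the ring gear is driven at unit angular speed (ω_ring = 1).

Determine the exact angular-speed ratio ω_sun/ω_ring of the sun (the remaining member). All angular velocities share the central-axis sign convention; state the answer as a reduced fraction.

N_ring = 17 + 2·21 = 59
17(ω_s−ω_c) = −59(ω_r−ω_c),  ω_c=0, ω_r=1
ω_s = 0 − (59/17)(1−0) = -59/17
ω_s/ω_r = -59/17

-59/17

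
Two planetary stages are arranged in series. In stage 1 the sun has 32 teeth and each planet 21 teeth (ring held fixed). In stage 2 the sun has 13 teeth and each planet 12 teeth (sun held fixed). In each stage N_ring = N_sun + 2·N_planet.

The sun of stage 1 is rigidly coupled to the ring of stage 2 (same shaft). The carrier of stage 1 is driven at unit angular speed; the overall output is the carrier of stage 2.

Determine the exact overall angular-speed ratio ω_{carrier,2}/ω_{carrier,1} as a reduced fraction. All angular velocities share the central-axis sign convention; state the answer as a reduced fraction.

Stage 1: N_ring = 32 + 2·21 = 74
Stage 1: 32(ω_s−ω_c) = −74(ω_r−ω_c),  ω_r=0, ω_c=1
Stage 1: ω_s = 1 − (74/32)(0−1) = 53/16
  ⇒ ω_s¹/ω_c¹ = 53/16
Stage 2: N_ring = 13 + 2·12 = 37
Stage 2: 13(ω_s−ω_c) = −37(ω_r−ω_c),  ω_s=0, ω_r=1
Stage 2: 13(0−ω_c) = −37(1−ω_c)  ⇒  50ω_c = 37  ⇒  ω_c = 37/50
  ⇒ ω_c²/ω_r² = 37/50
Coupling ω_r² = ω_s¹ ⇒ overall = 53/16 × 37/50 = 1961/800

1961/800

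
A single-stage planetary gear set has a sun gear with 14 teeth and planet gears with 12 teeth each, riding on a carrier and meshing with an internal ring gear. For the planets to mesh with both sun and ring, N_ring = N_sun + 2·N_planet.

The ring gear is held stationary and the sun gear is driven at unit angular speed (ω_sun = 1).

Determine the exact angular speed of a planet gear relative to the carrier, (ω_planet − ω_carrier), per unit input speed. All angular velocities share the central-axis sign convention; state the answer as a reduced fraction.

N_ring = 14 + 2·12 = 38
14(ω_s−ω_c) = −38(ω_r−ω_c),  ω_r=0, ω_s=1
14(1−ω_c) = −38(0−ω_c)  ⇒  52ω_c = 14  ⇒  ω_c = 7/26
sun–planet: 14·(1−7/26) = −12·(ω_p−ω_c)  ⇒  ω_p−ω_c = −(14/12)·(19/26) = -133/156

-133/156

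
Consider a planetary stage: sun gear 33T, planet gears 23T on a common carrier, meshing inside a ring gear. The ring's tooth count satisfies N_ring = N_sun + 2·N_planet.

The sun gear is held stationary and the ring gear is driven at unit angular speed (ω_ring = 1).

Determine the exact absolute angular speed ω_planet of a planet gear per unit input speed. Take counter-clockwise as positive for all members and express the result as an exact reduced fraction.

79/46

N_ring = 33 + 2·23 = 79
33(ω_s−ω_c) = −79(ω_r−ω_c),  ω_s=0, ω_r=1
33(0−ω_c) = −79(1−ω_c)  ⇒  112ω_c = 79  ⇒  ω_c = 79/112
sun–planet: 33·(0−79/112) = −23·(ω_p−ω_c)  ⇒  ω_p−ω_c = −(33/23)·(-79/112) = 2607/2576
ω_p = 79/112 + 2607/2576 = 79/46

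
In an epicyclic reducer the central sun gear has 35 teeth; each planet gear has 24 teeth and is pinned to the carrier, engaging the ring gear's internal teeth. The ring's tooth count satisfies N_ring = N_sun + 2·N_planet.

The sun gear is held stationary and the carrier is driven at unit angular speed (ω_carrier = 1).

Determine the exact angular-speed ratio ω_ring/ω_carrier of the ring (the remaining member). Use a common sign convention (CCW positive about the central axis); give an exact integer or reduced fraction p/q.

118/83

N_ring = 35 + 2·24 = 83
35(ω_s−ω_c) = −83(ω_r−ω_c),  ω_s=0, ω_c=1
ω_r = 1 − (35/83)(0−1) = 118/83
ω_r/ω_c = 118/83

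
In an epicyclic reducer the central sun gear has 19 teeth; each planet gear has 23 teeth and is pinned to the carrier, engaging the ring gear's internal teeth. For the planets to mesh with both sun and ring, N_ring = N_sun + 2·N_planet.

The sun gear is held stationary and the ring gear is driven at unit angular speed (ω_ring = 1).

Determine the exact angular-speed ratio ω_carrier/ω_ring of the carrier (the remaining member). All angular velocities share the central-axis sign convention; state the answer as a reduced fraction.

65/84

N_ring = 19 + 2·23 = 65
19(ω_s−ω_c) = −65(ω_r−ω_c),  ω_s=0, ω_r=1
19(0−ω_c) = −65(1−ω_c)  ⇒  84ω_c = 65  ⇒  ω_c = 65/84
ω_c/ω_r = 65/84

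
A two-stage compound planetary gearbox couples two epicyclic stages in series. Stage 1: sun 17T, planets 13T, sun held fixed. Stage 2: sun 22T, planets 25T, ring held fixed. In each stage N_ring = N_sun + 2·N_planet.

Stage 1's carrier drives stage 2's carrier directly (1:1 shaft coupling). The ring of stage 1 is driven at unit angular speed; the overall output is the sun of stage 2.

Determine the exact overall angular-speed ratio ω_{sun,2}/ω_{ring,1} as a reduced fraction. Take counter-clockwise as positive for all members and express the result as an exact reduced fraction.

2021/660

Stage 1: N_ring = 17 + 2·13 = 43
Stage 1: 17(ω_s−ω_c) = −43(ω_r−ω_c),  ω_s=0, ω_r=1
Stage 1: 17(0−ω_c) = −43(1−ω_c)  ⇒  60ω_c = 43  ⇒  ω_c = 43/60
  ⇒ ω_c¹/ω_r¹ = 43/60
Stage 2: N_ring = 22 + 2·25 = 72
Stage 2: 22(ω_s−ω_c) = −72(ω_r−ω_c),  ω_r=0, ω_c=1
Stage 2: ω_s = 1 − (72/22)(0−1) = 47/11
  ⇒ ω_s²/ω_c² = 47/11
Coupling ω_c² = ω_c¹ ⇒ overall = 43/60 × 47/11 = 2021/660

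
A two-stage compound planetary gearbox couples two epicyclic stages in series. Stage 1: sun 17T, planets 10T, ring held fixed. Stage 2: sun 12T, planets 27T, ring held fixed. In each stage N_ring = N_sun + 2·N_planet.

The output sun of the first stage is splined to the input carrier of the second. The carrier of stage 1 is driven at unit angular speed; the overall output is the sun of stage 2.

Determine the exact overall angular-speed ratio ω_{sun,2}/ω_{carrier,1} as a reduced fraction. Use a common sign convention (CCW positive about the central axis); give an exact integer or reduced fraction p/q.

351/17

Stage 1: N_ring = 17 + 2·10 = 37
Stage 1: 17(ω_s−ω_c) = −37(ω_r−ω_c),  ω_r=0, ω_c=1
Stage 1: ω_s = 1 − (37/17)(0−1) = 54/17
  ⇒ ω_s¹/ω_c¹ = 54/17
Stage 2: N_ring = 12 + 2·27 = 66
Stage 2: 12(ω_s−ω_c) = −66(ω_r−ω_c),  ω_r=0, ω_c=1
Stage 2: ω_s = 1 − (66/12)(0−1) = 13/2
  ⇒ ω_s²/ω_c² = 13/2
Coupling ω_c² = ω_s¹ ⇒ overall = 54/17 × 13/2 = 351/17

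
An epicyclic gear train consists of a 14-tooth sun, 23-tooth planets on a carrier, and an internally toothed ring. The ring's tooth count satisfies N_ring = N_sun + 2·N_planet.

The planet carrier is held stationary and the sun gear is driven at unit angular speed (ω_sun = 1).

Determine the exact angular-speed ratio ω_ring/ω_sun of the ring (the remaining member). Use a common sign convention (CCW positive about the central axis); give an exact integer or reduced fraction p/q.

-7/30

N_ring = 14 + 2·23 = 60
14(ω_s−ω_c) = −60(ω_r−ω_c),  ω_c=0, ω_s=1
ω_r = 0 − (14/60)(1−0) = -7/30
ω_r/ω_s = -7/30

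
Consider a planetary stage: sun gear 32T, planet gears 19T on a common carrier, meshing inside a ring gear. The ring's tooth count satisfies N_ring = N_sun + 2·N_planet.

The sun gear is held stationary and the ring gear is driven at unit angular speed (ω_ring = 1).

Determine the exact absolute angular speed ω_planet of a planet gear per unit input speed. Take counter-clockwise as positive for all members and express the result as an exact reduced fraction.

N_ring = 32 + 2·19 = 70
32(ω_s−ω_c) = −70(ω_r−ω_c),  ω_s=0, ω_r=1
32(0−ω_c) = −70(1−ω_c)  ⇒  102ω_c = 70  ⇒  ω_c = 35/51
sun–planet: 32·(0−35/51) = −19·(ω_p−ω_c)  ⇒  ω_p−ω_c = −(32/19)·(-35/51) = 1120/969
ω_p = 35/51 + 1120/969 = 35/19

35/19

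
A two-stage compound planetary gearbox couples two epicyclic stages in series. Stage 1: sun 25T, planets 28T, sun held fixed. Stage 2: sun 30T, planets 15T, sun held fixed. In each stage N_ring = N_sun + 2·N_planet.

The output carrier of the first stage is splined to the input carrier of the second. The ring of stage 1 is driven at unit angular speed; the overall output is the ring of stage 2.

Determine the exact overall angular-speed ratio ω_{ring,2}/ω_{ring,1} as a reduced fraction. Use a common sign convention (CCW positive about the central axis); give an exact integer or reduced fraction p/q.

Stage 1: N_ring = 25 + 2·28 = 81
Stage 1: 25(ω_s−ω_c) = −81(ω_r−ω_c),  ω_s=0, ω_r=1
Stage 1: 25(0−ω_c) = −81(1−ω_c)  ⇒  106ω_c = 81  ⇒  ω_c = 81/106
  ⇒ ω_c¹/ω_r¹ = 81/106
Stage 2: N_ring = 30 + 2·15 = 60
Stage 2: 30(ω_s−ω_c) = −60(ω_r−ω_c),  ω_s=0, ω_c=1
Stage 2: ω_r = 1 − (30/60)(0−1) = 3/2
  ⇒ ω_r²/ω_c² = 3/2
Coupling ω_c² = ω_c¹ ⇒ overall = 81/106 × 3/2 = 243/212

243/212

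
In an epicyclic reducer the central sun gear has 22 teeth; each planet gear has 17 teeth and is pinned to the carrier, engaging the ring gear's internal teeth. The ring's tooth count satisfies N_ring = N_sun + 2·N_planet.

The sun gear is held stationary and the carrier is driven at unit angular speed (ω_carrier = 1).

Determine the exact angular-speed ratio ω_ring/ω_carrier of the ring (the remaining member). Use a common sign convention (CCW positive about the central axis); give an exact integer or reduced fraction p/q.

39/28

N_ring = 22 + 2·17 = 56
22(ω_s−ω_c) = −56(ω_r−ω_c),  ω_s=0, ω_c=1
ω_r = 1 − (22/56)(0−1) = 39/28
ω_r/ω_c = 39/28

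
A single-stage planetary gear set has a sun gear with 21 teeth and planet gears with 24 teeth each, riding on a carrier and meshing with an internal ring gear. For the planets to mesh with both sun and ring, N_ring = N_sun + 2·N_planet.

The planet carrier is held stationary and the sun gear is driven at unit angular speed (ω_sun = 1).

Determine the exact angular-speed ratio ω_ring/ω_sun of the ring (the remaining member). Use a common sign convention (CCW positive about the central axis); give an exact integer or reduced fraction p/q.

-7/23

N_ring = 21 + 2·24 = 69
21(ω_s−ω_c) = −69(ω_r−ω_c),  ω_c=0, ω_s=1
ω_r = 0 − (21/69)(1−0) = -7/23
ω_r/ω_s = -7/23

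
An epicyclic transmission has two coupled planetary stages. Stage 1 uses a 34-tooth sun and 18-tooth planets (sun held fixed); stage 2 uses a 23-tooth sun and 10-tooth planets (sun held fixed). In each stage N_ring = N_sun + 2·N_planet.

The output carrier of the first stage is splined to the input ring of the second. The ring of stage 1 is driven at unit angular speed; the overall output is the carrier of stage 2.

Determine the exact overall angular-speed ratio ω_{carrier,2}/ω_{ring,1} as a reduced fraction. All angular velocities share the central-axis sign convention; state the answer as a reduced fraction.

Stage 1: N_ring = 34 + 2·18 = 70
Stage 1: 34(ω_s−ω_c) = −70(ω_r−ω_c),  ω_s=0, ω_r=1
Stage 1: 34(0−ω_c) = −70(1−ω_c)  ⇒  104ω_c = 70  ⇒  ω_c = 35/52
  ⇒ ω_c¹/ω_r¹ = 35/52
Stage 2: N_ring = 23 + 2·10 = 43
Stage 2: 23(ω_s−ω_c) = −43(ω_r−ω_c),  ω_s=0, ω_r=1
Stage 2: 23(0−ω_c) = −43(1−ω_c)  ⇒  66ω_c = 43  ⇒  ω_c = 43/66
  ⇒ ω_c²/ω_r² = 43/66
Coupling ω_r² = ω_c¹ ⇒ overall = 35/52 × 43/66 = 1505/3432

1505/3432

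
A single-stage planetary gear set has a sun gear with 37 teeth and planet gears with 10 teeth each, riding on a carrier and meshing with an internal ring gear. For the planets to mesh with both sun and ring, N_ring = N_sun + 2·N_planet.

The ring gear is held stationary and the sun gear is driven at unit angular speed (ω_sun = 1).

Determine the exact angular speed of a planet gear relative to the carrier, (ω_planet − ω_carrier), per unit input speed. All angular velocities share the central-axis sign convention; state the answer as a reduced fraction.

N_ring = 37 + 2·10 = 57
37(ω_s−ω_c) = −57(ω_r−ω_c),  ω_r=0, ω_s=1
37(1−ω_c) = −57(0−ω_c)  ⇒  94ω_c = 37  ⇒  ω_c = 37/94
sun–planet: 37·(1−37/94) = −10·(ω_p−ω_c)  ⇒  ω_p−ω_c = −(37/10)·(57/94) = -2109/940

-2109/940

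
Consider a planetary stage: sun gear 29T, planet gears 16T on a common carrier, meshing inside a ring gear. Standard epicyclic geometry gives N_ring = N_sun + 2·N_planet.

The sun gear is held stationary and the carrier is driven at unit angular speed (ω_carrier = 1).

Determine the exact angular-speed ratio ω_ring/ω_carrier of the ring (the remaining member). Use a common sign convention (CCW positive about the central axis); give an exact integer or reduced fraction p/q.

N_ring = 29 + 2·16 = 61
29(ω_s−ω_c) = −61(ω_r−ω_c),  ω_s=0, ω_c=1
ω_r = 1 − (29/61)(0−1) = 90/61
ω_r/ω_c = 90/61

90/61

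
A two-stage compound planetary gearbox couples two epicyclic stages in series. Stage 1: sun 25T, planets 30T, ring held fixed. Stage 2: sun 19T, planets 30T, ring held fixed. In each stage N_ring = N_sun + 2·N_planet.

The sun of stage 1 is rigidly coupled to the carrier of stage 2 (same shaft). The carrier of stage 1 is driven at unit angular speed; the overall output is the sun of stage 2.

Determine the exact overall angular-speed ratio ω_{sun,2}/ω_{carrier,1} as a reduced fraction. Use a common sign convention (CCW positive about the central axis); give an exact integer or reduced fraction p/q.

2156/95

Stage 1: N_ring = 25 + 2·30 = 85
Stage 1: 25(ω_s−ω_c) = −85(ω_r−ω_c),  ω_r=0, ω_c=1
Stage 1: ω_s = 1 − (85/25)(0−1) = 22/5
  ⇒ ω_s¹/ω_c¹ = 22/5
Stage 2: N_ring = 19 + 2·30 = 79
Stage 2: 19(ω_s−ω_c) = −79(ω_r−ω_c),  ω_r=0, ω_c=1
Stage 2: ω_s = 1 − (79/19)(0−1) = 98/19
  ⇒ ω_s²/ω_c² = 98/19
Coupling ω_c² = ω_s¹ ⇒ overall = 22/5 × 98/19 = 2156/95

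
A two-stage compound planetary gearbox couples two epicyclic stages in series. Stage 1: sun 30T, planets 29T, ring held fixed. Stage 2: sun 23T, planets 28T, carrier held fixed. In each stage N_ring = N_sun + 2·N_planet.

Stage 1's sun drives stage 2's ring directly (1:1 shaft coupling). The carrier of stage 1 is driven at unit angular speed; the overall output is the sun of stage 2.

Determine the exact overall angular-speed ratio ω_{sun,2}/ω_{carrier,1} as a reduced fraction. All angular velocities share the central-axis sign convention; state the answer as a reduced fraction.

-4661/345

Stage 1: N_ring = 30 + 2·29 = 88
Stage 1: 30(ω_s−ω_c) = −88(ω_r−ω_c),  ω_r=0, ω_c=1
Stage 1: ω_s = 1 − (88/30)(0−1) = 59/15
  ⇒ ω_s¹/ω_c¹ = 59/15
Stage 2: N_ring = 23 + 2·28 = 79
Stage 2: 23(ω_s−ω_c) = −79(ω_r−ω_c),  ω_c=0, ω_r=1
Stage 2: ω_s = 0 − (79/23)(1−0) = -79/23
  ⇒ ω_s²/ω_r² = -79/23
Coupling ω_r² = ω_s¹ ⇒ overall = 59/15 × -79/23 = -4661/345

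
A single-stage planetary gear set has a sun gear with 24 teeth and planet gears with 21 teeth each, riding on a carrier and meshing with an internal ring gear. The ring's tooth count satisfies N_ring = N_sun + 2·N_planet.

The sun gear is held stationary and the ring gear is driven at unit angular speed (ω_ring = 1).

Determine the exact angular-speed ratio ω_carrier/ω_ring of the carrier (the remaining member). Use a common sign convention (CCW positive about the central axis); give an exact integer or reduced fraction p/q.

11/15

N_ring = 24 + 2·21 = 66
24(ω_s−ω_c) = −66(ω_r−ω_c),  ω_s=0, ω_r=1
24(0−ω_c) = −66(1−ω_c)  ⇒  90ω_c = 66  ⇒  ω_c = 11/15
ω_c/ω_r = 11/15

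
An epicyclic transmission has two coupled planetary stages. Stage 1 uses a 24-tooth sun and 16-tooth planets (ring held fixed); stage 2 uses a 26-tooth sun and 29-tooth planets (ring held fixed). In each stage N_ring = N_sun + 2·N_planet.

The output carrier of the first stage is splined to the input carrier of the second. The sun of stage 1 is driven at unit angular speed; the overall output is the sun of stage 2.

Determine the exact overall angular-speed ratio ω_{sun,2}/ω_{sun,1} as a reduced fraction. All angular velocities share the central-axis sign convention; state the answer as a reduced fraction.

33/26

Stage 1: N_ring = 24 + 2·16 = 56
Stage 1: 24(ω_s−ω_c) = −56(ω_r−ω_c),  ω_r=0, ω_s=1
Stage 1: 24(1−ω_c) = −56(0−ω_c)  ⇒  80ω_c = 24  ⇒  ω_c = 3/10
  ⇒ ω_c¹/ω_s¹ = 3/10
Stage 2: N_ring = 26 + 2·29 = 84
Stage 2: 26(ω_s−ω_c) = −84(ω_r−ω_c),  ω_r=0, ω_c=1
Stage 2: ω_s = 1 − (84/26)(0−1) = 55/13
  ⇒ ω_s²/ω_c² = 55/13
Coupling ω_c² = ω_c¹ ⇒ overall = 3/10 × 55/13 = 33/26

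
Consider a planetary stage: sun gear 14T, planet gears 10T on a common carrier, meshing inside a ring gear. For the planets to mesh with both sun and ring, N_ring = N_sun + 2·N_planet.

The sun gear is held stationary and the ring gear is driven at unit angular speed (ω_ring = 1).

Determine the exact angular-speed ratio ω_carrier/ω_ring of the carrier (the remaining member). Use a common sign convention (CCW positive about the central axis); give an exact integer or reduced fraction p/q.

17/24

N_ring = 14 + 2·10 = 34
14(ω_s−ω_c) = −34(ω_r−ω_c),  ω_s=0, ω_r=1
14(0−ω_c) = −34(1−ω_c)  ⇒  48ω_c = 34  ⇒  ω_c = 17/24
ω_c/ω_r = 17/24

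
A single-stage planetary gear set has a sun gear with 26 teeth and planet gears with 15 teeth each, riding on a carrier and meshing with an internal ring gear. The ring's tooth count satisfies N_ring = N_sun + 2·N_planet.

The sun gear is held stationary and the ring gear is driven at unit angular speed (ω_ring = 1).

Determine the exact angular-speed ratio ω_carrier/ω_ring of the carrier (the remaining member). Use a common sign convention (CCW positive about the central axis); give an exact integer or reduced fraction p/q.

28/41

N_ring = 26 + 2·15 = 56
26(ω_s−ω_c) = −56(ω_r−ω_c),  ω_s=0, ω_r=1
26(0−ω_c) = −56(1−ω_c)  ⇒  82ω_c = 56  ⇒  ω_c = 28/41
ω_c/ω_r = 28/41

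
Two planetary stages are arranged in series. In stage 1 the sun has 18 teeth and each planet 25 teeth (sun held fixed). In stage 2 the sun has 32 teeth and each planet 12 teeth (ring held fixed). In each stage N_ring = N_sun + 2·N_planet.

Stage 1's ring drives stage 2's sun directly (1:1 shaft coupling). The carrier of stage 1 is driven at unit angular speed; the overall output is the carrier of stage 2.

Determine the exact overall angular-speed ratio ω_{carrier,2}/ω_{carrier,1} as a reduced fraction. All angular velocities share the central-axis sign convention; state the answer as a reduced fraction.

Stage 1: N_ring = 18 + 2·25 = 68
Stage 1: 18(ω_s−ω_c) = −68(ω_r−ω_c),  ω_s=0, ω_c=1
Stage 1: ω_r = 1 − (18/68)(0−1) = 43/34
  ⇒ ω_r¹/ω_c¹ = 43/34
Stage 2: N_ring = 32 + 2·12 = 56
Stage 2: 32(ω_s−ω_c) = −56(ω_r−ω_c),  ω_r=0, ω_s=1
Stage 2: 32(1−ω_c) = −56(0−ω_c)  ⇒  88ω_c = 32  ⇒  ω_c = 4/11
  ⇒ ω_c²/ω_s² = 4/11
Coupling ω_s² = ω_r¹ ⇒ overall = 43/34 × 4/11 = 86/187

86/187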